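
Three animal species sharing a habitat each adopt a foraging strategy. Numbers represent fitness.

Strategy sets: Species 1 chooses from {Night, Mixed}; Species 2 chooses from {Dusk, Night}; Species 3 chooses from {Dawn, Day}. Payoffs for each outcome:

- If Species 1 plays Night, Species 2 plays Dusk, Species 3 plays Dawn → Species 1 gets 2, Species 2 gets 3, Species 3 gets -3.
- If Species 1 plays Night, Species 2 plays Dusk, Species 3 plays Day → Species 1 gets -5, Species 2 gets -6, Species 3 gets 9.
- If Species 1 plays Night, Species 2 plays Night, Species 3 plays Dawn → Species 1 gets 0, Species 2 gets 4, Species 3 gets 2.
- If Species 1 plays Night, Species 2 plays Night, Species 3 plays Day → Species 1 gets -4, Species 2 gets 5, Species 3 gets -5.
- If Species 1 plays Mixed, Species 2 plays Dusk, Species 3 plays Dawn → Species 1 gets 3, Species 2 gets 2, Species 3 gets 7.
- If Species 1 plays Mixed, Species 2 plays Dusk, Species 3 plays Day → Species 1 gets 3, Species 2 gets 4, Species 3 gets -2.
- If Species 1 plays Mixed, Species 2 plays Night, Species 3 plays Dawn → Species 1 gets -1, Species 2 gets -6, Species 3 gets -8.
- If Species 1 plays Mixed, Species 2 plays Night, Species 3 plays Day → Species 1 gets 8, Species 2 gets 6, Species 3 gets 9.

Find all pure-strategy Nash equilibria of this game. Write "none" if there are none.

Species 1 against (Dusk, Dawn): payoffs 2, 3 → best response Mixed.
Species 1 against (Dusk, Day): payoffs -5, 3 → best response Mixed.
Species 1 against (Night, Dawn): payoffs 0, -1 → best response Night.
Species 1 against (Night, Day): payoffs -4, 8 → best response Mixed.
Species 2 against (Night, Dawn): payoffs 3, 4 → best response Night.
Species 2 against (Night, Day): payoffs -6, 5 → best response Night.
Species 2 against (Mixed, Dawn): payoffs 2, -6 → best response Dusk.
Species 2 against (Mixed, Day): payoffs 4, 6 → best response Night.
Species 3 against (Night, Dusk): payoffs -3, 9 → best response Day.
Species 3 against (Night, Night): payoffs 2, -5 → best response Dawn.
Species 3 against (Mixed, Dusk): payoffs 7, -2 → best response Dawn.
Species 3 against (Mixed, Night): payoffs -8, 9 → best response Day.
Mutual best responses: (Night, Night, Dawn); (Mixed, Dusk, Dawn); (Mixed, Night, Day).

(Night, Night, Dawn); (Mixed, Dusk, Dawn); (Mixed, Night, Day)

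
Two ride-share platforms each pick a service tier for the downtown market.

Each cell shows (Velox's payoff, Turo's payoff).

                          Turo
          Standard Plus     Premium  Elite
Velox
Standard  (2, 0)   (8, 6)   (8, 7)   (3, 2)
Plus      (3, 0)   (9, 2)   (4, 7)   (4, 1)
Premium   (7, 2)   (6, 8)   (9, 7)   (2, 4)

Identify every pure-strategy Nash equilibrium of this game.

No pure-strategy Nash equilibrium.

For each player, find the best response to each opponent profile; mutual best responses are the pure NE.
Velox against Standard: payoffs 2, 3, 7 → best response Premium.
Velox against Plus: payoffs 8, 9, 6 → best response Plus.
Velox against Premium: payoffs 8, 4, 9 → best response Premium.
Velox against Elite: payoffs 3, 4, 2 → best response Plus.
Turo against Standard: payoffs 0, 6, 7, 2 → best response Premium.
Turo against Plus: payoffs 0, 2, 7, 1 → best response Premium.
Turo against Premium: payoffs 2, 8, 7, 4 → best response Plus.
No profile is a mutual best response for all players.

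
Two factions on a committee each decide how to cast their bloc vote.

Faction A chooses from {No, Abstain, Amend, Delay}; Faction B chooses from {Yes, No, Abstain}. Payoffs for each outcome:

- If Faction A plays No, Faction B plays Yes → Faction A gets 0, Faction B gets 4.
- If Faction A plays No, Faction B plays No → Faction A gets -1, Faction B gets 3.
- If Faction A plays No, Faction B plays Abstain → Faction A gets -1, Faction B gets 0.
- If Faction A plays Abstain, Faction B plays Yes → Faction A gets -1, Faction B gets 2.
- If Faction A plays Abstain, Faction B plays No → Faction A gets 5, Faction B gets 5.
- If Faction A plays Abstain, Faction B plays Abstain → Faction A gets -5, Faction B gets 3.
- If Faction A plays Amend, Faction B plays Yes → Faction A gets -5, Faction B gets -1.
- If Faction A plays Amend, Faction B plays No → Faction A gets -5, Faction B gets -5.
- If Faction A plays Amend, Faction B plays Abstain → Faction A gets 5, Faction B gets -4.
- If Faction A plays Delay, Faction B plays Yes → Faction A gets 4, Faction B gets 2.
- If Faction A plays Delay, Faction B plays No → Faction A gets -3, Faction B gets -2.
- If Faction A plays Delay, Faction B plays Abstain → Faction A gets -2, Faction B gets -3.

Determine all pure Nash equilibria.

Faction A against Yes: payoffs 0, -1, -5, 4 → best response Delay.
Faction A against No: payoffs -1, 5, -5, -3 → best response Abstain.
Faction A against Abstain: payoffs -1, -5, 5, -2 → best response Amend.
Faction B against No: payoffs 4, 3, 0 → best response Yes.
Faction B against Abstain: payoffs 2, 5, 3 → best response No.
Faction B against Amend: payoffs -1, -5, -4 → best response Yes.
Faction B against Delay: payoffs 2, -2, -3 → best response Yes.
Mutual best responses: (Abstain, No); (Delay, Yes).

(Abstain, No), (Delay, Yes)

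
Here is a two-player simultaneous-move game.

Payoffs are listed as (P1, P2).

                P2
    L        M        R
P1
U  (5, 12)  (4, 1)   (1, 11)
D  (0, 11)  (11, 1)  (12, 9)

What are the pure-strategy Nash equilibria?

Pure NE: (U, L)

(U, L): P1 gets 5, best alternative 0; P2 gets 12, best alternative 11. No profitable deviation — NE.
(U, M): P1 can switch to D (4 → 11). Not NE.
(U, R): P1 can switch to D (1 → 12). Not NE.
(D, L): P1 can switch to U (0 → 5). Not NE.
(D, M): P2 can switch to L (1 → 11). Not NE.
(D, R): P2 can switch to L (9 → 11). Not NE.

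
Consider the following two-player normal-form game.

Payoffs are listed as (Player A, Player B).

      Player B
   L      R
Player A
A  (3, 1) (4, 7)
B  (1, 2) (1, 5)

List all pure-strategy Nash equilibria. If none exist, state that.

(A, R)

(A, L): Player B can switch to R (1 → 7). Not NE.
(A, R): Player A gets 4, best alternative 1; Player B gets 7, best alternative 1. No profitable deviation — NE.
(B, L): Player A can switch to A (1 → 3). Not NE.
(B, R): Player A can switch to A (1 → 4). Not NE.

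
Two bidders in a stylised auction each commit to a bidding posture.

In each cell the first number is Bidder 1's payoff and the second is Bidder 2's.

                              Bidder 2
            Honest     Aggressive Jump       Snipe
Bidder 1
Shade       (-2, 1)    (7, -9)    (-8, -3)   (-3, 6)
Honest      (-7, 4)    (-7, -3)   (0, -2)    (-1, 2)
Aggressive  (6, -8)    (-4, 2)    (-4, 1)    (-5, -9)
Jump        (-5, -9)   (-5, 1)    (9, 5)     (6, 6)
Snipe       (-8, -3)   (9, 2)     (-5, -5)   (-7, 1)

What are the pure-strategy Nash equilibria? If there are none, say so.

Pure-strategy Nash equilibria: (Jump, Snipe) and (Snipe, Aggressive)

Bidder 1 against Honest: payoffs -2, -7, 6, -5, -8 → best response Aggressive.
Bidder 1 against Aggressive: payoffs 7, -7, -4, -5, 9 → best response Snipe.
Bidder 1 against Jump: payoffs -8, 0, -4, 9, -5 → best response Jump.
Bidder 1 against Snipe: payoffs -3, -1, -5, 6, -7 → best response Jump.
Bidder 2 against Shade: payoffs 1, -9, -3, 6 → best response Snipe.
Bidder 2 against Honest: payoffs 4, -3, -2, 2 → best response Honest.
Bidder 2 against Aggressive: payoffs -8, 2, 1, -9 → best response Aggressive.
Bidder 2 against Jump: payoffs -9, 1, 5, 6 → best response Snipe.
Bidder 2 against Snipe: payoffs -3, 2, -5, 1 → best response Aggressive.
Mutual best responses: (Jump, Snipe); (Snipe, Aggressive).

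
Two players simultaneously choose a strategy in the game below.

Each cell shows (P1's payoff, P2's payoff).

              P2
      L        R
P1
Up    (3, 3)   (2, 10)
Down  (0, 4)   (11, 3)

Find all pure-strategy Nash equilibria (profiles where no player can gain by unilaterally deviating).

P1 against L: payoffs 3, 0 → best response Up.
P1 against R: payoffs 2, 11 → best response Down.
P2 against Up: payoffs 3, 10 → best response R.
P2 against Down: payoffs 4, 3 → best response L.
No profile is a mutual best response for all players.

There is no pure-strategy Nash equilibrium.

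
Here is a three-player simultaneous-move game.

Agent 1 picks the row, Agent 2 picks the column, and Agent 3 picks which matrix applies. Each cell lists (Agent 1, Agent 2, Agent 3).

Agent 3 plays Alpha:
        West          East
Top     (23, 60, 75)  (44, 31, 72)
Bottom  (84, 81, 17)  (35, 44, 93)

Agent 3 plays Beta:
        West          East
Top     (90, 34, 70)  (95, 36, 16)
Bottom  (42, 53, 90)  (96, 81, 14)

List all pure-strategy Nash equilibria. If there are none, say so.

(Top, West, Alpha): Agent 1 can switch to Bottom (23 → 84). Not NE.
(Top, West, Beta): Agent 2 can switch to East (34 → 36). Not NE.
(Top, East, Alpha): Agent 2 can switch to West (31 → 60). Not NE.
(Top, East, Beta): Agent 1 can switch to Bottom (95 → 96). Not NE.
(Bottom, West, Alpha): Agent 3 can switch to Beta (17 → 90). Not NE.
(Bottom, West, Beta): Agent 1 can switch to Top (42 → 90). Not NE.
(Bottom, East, Alpha): Agent 1 can switch to Top (35 → 44). Not NE.
(Bottom, East, Beta): Agent 3 can switch to Alpha (14 → 93). Not NE.

none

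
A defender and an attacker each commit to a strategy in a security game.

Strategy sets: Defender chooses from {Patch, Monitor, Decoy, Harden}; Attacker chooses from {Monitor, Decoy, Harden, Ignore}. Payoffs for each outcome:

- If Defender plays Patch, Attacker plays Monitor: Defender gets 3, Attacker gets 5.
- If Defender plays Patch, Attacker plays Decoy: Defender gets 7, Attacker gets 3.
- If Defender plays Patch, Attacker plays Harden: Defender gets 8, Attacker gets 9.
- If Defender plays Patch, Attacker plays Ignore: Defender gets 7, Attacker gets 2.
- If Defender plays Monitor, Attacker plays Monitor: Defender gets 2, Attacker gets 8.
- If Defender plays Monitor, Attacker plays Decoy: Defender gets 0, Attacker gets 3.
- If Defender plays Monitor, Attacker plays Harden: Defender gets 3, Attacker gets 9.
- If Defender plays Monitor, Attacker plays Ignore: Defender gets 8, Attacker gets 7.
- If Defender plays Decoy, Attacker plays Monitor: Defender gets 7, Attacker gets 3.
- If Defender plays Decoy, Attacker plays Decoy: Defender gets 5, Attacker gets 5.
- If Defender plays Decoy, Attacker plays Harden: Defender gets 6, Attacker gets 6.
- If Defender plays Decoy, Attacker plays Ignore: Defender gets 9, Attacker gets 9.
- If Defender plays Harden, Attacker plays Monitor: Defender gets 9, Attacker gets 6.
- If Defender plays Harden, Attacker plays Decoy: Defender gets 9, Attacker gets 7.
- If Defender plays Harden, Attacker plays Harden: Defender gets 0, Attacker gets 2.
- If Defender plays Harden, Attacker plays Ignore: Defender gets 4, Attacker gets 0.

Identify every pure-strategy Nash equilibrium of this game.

Defender against Monitor: payoffs 3, 2, 7, 9 → best response Harden.
Defender against Decoy: payoffs 7, 0, 5, 9 → best response Harden.
Defender against Harden: payoffs 8, 3, 6, 0 → best response Patch.
Defender against Ignore: payoffs 7, 8, 9, 4 → best response Decoy.
Attacker against Patch: payoffs 5, 3, 9, 2 → best response Harden.
Attacker against Monitor: payoffs 8, 3, 9, 7 → best response Harden.
Attacker against Decoy: payoffs 3, 5, 6, 9 → best response Ignore.
Attacker against Harden: payoffs 6, 7, 2, 0 → best response Decoy.
Mutual best responses: (Patch, Harden); (Decoy, Ignore); (Harden, Decoy).

(Patch, Harden); (Decoy, Ignore); (Harden, Decoy)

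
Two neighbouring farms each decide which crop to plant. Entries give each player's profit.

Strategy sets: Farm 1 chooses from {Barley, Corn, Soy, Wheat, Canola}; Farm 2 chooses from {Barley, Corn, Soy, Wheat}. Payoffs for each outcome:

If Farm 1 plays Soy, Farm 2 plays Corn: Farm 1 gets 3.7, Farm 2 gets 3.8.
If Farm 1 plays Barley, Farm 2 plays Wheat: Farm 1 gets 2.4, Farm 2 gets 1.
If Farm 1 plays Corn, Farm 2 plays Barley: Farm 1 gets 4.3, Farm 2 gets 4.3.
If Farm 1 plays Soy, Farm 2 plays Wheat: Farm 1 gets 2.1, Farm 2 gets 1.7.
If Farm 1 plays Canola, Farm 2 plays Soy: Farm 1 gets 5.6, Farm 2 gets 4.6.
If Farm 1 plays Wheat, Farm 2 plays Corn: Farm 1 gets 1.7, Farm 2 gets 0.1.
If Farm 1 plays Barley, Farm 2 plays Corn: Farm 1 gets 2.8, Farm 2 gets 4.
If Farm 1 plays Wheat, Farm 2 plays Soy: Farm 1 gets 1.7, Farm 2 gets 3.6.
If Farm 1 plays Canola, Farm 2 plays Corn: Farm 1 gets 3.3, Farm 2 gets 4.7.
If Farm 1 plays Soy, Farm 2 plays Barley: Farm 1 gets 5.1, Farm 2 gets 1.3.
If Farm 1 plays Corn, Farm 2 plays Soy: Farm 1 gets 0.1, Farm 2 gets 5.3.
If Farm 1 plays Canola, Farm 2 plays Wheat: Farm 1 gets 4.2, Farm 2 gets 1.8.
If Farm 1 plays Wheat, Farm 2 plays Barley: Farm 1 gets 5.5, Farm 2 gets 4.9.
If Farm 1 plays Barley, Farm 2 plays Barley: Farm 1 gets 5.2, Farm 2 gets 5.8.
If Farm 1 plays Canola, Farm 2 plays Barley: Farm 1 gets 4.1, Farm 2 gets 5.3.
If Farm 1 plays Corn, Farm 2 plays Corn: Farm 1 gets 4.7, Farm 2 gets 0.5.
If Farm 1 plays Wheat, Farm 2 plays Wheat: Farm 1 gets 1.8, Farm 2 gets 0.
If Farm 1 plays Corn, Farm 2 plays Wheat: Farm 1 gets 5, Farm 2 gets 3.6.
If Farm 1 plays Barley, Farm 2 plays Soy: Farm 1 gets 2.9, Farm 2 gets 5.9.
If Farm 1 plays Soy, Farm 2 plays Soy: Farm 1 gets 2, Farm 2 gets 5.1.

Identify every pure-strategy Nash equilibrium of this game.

Mark each player's best response to every combination of opponents' strategies; a profile where every player is best-responding is a pure Nash equilibrium.
Farm 1 against Barley: payoffs 5.2, 4.3, 5.1, 5.5, 4.1 → best response Wheat.
Farm 1 against Corn: payoffs 2.8, 4.7, 3.7, 1.7, 3.3 → best response Corn.
Farm 1 against Soy: payoffs 2.9, 0.1, 2, 1.7, 5.6 → best response Canola.
Farm 1 against Wheat: payoffs 2.4, 5, 2.1, 1.8, 4.2 → best response Corn.
Farm 2 against Barley: payoffs 5.8, 4, 5.9, 1 → best response Soy.
Farm 2 against Corn: payoffs 4.3, 0.5, 5.3, 3.6 → best response Soy.
Farm 2 against Soy: payoffs 1.3, 3.8, 5.1, 1.7 → best response Soy.
Farm 2 against Wheat: payoffs 4.9, 0.1, 3.6, 0 → best response Barley.
Farm 2 against Canola: payoffs 5.3, 4.7, 4.6, 1.8 → best response Barley.
Mutual best responses: (Wheat, Barley).

Pure NE: (Wheat, Barley)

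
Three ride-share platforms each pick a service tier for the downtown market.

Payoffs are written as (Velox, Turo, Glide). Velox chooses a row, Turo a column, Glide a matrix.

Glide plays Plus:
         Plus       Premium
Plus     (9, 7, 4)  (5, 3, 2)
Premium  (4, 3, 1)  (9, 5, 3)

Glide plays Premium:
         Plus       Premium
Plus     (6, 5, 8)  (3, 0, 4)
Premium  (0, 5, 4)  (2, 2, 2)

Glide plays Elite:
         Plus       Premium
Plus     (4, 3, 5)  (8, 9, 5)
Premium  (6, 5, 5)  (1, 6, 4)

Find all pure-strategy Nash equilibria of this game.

(Plus, Plus, Plus): Glide can switch to Premium (4 → 8). Not NE.
(Plus, Plus, Premium): Velox gets 6, best alternative 0; Turo gets 5, best alternative 0; Glide gets 8, best alternative 5. No profitable deviation — NE.
(Plus, Plus, Elite): Velox can switch to Premium (4 → 6). Not NE.
(Plus, Premium, Plus): Velox can switch to Premium (5 → 9). Not NE.
(Plus, Premium, Premium): Turo can switch to Plus (0 → 5). Not NE.
(Plus, Premium, Elite): Velox gets 8, best alternative 1; Turo gets 9, best alternative 3; Glide gets 5, best alternative 4. No profitable deviation — NE.
(Premium, Plus, Plus): Velox can switch to Plus (4 → 9). Not NE.
(Premium, Plus, Premium): Velox can switch to Plus (0 → 6). Not NE.
(Premium, Plus, Elite): Turo can switch to Premium (5 → 6). Not NE.
(Premium, Premium, Plus): Glide can switch to Elite (3 → 4). Not NE.
(The remaining 2 profiles each have a profitable deviation by the same check.)

The pure Nash equilibria are (Plus, Plus, Premium), (Plus, Premium, Elite).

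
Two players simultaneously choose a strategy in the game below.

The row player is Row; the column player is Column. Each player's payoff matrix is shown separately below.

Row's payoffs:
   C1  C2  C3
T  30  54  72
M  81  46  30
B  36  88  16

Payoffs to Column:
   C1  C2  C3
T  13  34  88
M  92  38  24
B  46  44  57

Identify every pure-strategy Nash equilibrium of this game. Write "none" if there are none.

The pure Nash equilibria are (T, C3), (M, C1).

Check each profile: it is a Nash equilibrium iff no player can strictly gain by switching unilaterally.
(T, C1): Row can switch to M (30 → 81). Not NE.
(T, C2): Row can switch to B (54 → 88). Not NE.
(T, C3): Row gets 72, best alternative 30; Column gets 88, best alternative 34. No profitable deviation — NE.
(M, C1): Row gets 81, best alternative 36; Column gets 92, best alternative 38. No profitable deviation — NE.
(M, C2): Row can switch to T (46 → 54). Not NE.
(M, C3): Row can switch to T (30 → 72). Not NE.
(B, C1): Row can switch to M (36 → 81). Not NE.
(B, C2): Column can switch to C1 (44 → 46). Not NE.
(The remaining 1 profile has a profitable deviation by the same check.)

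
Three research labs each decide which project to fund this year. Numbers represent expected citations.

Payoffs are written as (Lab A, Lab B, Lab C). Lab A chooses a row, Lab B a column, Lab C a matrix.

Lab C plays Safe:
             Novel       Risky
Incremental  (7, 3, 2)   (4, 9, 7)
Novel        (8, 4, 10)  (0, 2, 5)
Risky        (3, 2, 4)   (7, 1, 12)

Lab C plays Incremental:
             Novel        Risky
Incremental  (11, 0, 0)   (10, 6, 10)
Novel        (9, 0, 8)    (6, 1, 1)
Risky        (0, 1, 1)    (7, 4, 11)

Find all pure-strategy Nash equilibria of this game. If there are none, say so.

Pure-strategy Nash equilibria: (Incremental, Risky, Incremental) and (Novel, Novel, Safe)

Lab A against (Novel, Safe): payoffs 7, 8, 3 → best response Novel.
Lab A against (Novel, Incremental): payoffs 11, 9, 0 → best response Incremental.
Lab A against (Risky, Safe): payoffs 4, 0, 7 → best response Risky.
Lab A against (Risky, Incremental): payoffs 10, 6, 7 → best response Incremental.
Lab B against (Incremental, Safe): payoffs 3, 9 → best response Risky.
Lab B against (Incremental, Incremental): payoffs 0, 6 → best response Risky.
Lab B against (Novel, Safe): payoffs 4, 2 → best response Novel.
Lab B against (Novel, Incremental): payoffs 0, 1 → best response Risky.
Lab B against (Risky, Safe): payoffs 2, 1 → best response Novel.
Lab B against (Risky, Incremental): payoffs 1, 4 → best response Risky.
Lab C against (Incremental, Novel): payoffs 2, 0 → best response Safe.
Lab C against (Incremental, Risky): payoffs 7, 10 → best response Incremental.
Lab C against (Novel, Novel): payoffs 10, 8 → best response Safe.
Lab C against (Novel, Risky): payoffs 5, 1 → best response Safe.
Lab C against (Risky, Novel): payoffs 4, 1 → best response Safe.
Lab C against (Risky, Risky): payoffs 12, 11 → best response Safe.
Mutual best responses: (Incremental, Risky, Incremental); (Novel, Novel, Safe).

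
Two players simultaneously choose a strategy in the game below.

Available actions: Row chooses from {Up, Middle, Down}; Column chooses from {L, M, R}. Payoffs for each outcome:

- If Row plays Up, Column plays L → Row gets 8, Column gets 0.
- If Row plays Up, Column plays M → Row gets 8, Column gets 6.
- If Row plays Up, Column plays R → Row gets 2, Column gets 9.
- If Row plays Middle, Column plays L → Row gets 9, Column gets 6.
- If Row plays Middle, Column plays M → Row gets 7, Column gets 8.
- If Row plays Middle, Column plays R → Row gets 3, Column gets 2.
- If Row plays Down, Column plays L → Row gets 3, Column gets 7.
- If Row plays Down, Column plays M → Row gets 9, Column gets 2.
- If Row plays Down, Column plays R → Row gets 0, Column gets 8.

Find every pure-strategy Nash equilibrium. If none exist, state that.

(Up, L): Row can switch to Middle (8 → 9). Not NE.
(Up, M): Row can switch to Down (8 → 9). Not NE.
(Up, R): Row can switch to Middle (2 → 3). Not NE.
(Middle, L): Column can switch to M (6 → 8). Not NE.
(Middle, M): Row can switch to Up (7 → 8). Not NE.
(Middle, R): Column can switch to L (2 → 6). Not NE.
(Down, L): Row can switch to Up (3 → 8). Not NE.
(Down, M): Column can switch to L (2 → 7). Not NE.
(Down, R): Row can switch to Up (0 → 2). Not NE.

none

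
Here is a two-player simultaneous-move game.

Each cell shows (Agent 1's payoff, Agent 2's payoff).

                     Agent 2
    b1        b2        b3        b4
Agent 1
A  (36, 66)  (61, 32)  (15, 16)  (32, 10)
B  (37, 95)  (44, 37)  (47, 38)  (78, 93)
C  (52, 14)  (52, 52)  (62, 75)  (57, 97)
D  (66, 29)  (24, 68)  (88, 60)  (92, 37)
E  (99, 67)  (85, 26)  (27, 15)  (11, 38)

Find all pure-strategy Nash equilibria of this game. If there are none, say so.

The unique pure-strategy Nash equilibrium is (E, b1).

Agent 1 against b1: payoffs 36, 37, 52, 66, 99 → best response E.
Agent 1 against b2: payoffs 61, 44, 52, 24, 85 → best response E.
Agent 1 against b3: payoffs 15, 47, 62, 88, 27 → best response D.
Agent 1 against b4: payoffs 32, 78, 57, 92, 11 → best response D.
Agent 2 against A: payoffs 66, 32, 16, 10 → best response b1.
Agent 2 against B: payoffs 95, 37, 38, 93 → best response b1.
Agent 2 against C: payoffs 14, 52, 75, 97 → best response b4.
Agent 2 against D: payoffs 29, 68, 60, 37 → best response b2.
Agent 2 against E: payoffs 67, 26, 15, 38 → best response b1.
Mutual best responses: (E, b1).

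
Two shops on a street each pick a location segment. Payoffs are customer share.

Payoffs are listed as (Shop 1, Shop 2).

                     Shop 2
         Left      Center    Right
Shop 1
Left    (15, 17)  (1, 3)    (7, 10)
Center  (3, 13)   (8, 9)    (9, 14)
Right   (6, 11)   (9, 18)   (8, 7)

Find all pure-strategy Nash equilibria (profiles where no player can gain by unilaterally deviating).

The pure Nash equilibria are (Left, Left); (Center, Right); (Right, Center).

Shop 1 against Left: payoffs 15, 3, 6 → best response Left.
Shop 1 against Center: payoffs 1, 8, 9 → best response Right.
Shop 1 against Right: payoffs 7, 9, 8 → best response Center.
Shop 2 against Left: payoffs 17, 3, 10 → best response Left.
Shop 2 against Center: payoffs 13, 9, 14 → best response Right.
Shop 2 against Right: payoffs 11, 18, 7 → best response Center.
Mutual best responses: (Left, Left); (Center, Right); (Right, Center).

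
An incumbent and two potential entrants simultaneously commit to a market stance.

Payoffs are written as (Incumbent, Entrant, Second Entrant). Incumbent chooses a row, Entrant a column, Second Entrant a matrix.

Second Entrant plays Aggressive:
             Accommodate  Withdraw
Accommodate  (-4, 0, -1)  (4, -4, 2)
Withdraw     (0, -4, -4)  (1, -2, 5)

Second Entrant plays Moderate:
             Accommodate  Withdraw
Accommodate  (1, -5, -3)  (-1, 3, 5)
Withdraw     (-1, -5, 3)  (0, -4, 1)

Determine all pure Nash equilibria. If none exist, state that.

For each player, find the best response to each opponent profile; mutual best responses are the pure NE.
Incumbent against (Accommodate, Aggressive): payoffs -4, 0 → best response Withdraw.
Incumbent against (Accommodate, Moderate): payoffs 1, -1 → best response Accommodate.
Incumbent against (Withdraw, Aggressive): payoffs 4, 1 → best response Accommodate.
Incumbent against (Withdraw, Moderate): payoffs -1, 0 → best response Withdraw.
Entrant against (Accommodate, Aggressive): payoffs 0, -4 → best response Accommodate.
Entrant against (Accommodate, Moderate): payoffs -5, 3 → best response Withdraw.
Entrant against (Withdraw, Aggressive): payoffs -4, -2 → best response Withdraw.
Entrant against (Withdraw, Moderate): payoffs -5, -4 → best response Withdraw.
Second Entrant against (Accommodate, Accommodate): payoffs -1, -3 → best response Aggressive.
Second Entrant against (Accommodate, Withdraw): payoffs 2, 5 → best response Moderate.
Second Entrant against (Withdraw, Accommodate): payoffs -4, 3 → best response Moderate.
Second Entrant against (Withdraw, Withdraw): payoffs 5, 1 → best response Aggressive.
No profile is a mutual best response for all players.

There is no pure-strategy Nash equilibrium.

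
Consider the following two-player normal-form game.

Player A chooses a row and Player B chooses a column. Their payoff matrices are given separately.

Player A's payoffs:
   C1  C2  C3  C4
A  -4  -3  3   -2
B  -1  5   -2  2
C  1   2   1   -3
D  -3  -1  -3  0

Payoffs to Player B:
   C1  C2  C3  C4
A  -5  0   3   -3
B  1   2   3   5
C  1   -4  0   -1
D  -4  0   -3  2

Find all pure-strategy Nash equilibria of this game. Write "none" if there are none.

(A, C3), (B, C4), (C, C1)

(A, C1): Player A can switch to B (-4 → -1). Not NE.
(A, C2): Player A can switch to B (-3 → 5). Not NE.
(A, C3): Player A gets 3, best alternative 1; Player B gets 3, best alternative 0. No profitable deviation — NE.
(A, C4): Player A can switch to B (-2 → 2). Not NE.
(B, C1): Player A can switch to C (-1 → 1). Not NE.
(B, C2): Player B can switch to C3 (2 → 3). Not NE.
(B, C3): Player A can switch to A (-2 → 3). Not NE.
(B, C4): Player A gets 2, best alternative 0; Player B gets 5, best alternative 3. No profitable deviation — NE.
(C, C1): Player A gets 1, best alternative -1; Player B gets 1, best alternative 0. No profitable deviation — NE.
(C, C2): Player A can switch to B (2 → 5). Not NE.
(C, C3): Player A can switch to A (1 → 3). Not NE.
(The remaining 5 profiles each have a profitable deviation by the same check.)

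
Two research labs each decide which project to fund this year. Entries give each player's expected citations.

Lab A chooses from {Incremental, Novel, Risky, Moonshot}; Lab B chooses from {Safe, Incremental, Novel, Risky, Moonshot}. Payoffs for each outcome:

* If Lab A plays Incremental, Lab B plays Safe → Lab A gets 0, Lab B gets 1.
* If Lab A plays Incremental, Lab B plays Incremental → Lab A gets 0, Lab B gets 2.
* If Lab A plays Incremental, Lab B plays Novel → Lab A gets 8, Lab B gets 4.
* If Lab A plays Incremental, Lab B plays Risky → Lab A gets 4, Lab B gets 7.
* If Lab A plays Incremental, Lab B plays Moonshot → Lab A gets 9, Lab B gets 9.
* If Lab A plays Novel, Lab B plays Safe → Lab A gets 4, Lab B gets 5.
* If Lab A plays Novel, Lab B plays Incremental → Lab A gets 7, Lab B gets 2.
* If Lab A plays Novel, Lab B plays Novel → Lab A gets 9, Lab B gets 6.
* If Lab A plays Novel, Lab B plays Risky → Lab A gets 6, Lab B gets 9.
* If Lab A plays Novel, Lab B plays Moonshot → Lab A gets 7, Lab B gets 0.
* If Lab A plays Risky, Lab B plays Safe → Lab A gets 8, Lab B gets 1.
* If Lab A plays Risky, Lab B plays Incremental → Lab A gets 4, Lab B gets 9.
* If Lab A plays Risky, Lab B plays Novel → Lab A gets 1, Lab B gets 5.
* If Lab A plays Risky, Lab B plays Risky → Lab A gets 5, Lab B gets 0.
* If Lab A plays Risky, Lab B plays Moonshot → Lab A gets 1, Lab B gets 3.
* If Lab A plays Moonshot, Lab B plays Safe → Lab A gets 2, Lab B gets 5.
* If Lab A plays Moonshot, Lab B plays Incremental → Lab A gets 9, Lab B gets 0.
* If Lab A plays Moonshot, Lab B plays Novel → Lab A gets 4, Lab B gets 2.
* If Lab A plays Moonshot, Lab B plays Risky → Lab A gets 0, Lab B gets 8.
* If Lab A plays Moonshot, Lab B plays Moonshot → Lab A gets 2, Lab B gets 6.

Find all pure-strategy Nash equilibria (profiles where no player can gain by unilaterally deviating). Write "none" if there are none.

Lab A against Safe: payoffs 0, 4, 8, 2 → best response Risky.
Lab A against Incremental: payoffs 0, 7, 4, 9 → best response Moonshot.
Lab A against Novel: payoffs 8, 9, 1, 4 → best response Novel.
Lab A against Risky: payoffs 4, 6, 5, 0 → best response Novel.
Lab A against Moonshot: payoffs 9, 7, 1, 2 → best response Incremental.
Lab B against Incremental: payoffs 1, 2, 4, 7, 9 → best response Moonshot.
Lab B against Novel: payoffs 5, 2, 6, 9, 0 → best response Risky.
Lab B against Risky: payoffs 1, 9, 5, 0, 3 → best response Incremental.
Lab B against Moonshot: payoffs 5, 0, 2, 8, 6 → best response Risky.
Mutual best responses: (Incremental, Moonshot); (Novel, Risky).

The pure Nash equilibria are (Incremental, Moonshot); (Novel, Risky).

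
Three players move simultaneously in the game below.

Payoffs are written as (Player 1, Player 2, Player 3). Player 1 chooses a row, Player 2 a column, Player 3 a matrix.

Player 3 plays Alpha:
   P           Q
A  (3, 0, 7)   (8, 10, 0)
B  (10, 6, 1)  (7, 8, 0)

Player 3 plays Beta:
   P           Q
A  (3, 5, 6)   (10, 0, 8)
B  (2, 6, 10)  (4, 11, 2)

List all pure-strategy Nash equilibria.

none

Player 1 against (P, Alpha): payoffs 3, 10 → best response B.
Player 1 against (P, Beta): payoffs 3, 2 → best response A.
Player 1 against (Q, Alpha): payoffs 8, 7 → best response A.
Player 1 against (Q, Beta): payoffs 10, 4 → best response A.
Player 2 against (A, Alpha): payoffs 0, 10 → best response Q.
Player 2 against (A, Beta): payoffs 5, 0 → best response P.
Player 2 against (B, Alpha): payoffs 6, 8 → best response Q.
Player 2 against (B, Beta): payoffs 6, 11 → best response Q.
Player 3 against (A, P): payoffs 7, 6 → best response Alpha.
Player 3 against (A, Q): payoffs 0, 8 → best response Beta.
Player 3 against (B, P): payoffs 1, 10 → best response Beta.
Player 3 against (B, Q): payoffs 0, 2 → best response Beta.
No profile is a mutual best response for all players.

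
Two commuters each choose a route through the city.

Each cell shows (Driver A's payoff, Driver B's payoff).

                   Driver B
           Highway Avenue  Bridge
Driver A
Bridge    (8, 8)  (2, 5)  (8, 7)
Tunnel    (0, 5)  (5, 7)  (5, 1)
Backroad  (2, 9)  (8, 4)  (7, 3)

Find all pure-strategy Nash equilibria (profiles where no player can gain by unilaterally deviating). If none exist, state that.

(Bridge, Highway)

Driver A against Highway: payoffs 8, 0, 2 → best response Bridge.
Driver A against Avenue: payoffs 2, 5, 8 → best response Backroad.
Driver A against Bridge: payoffs 8, 5, 7 → best response Bridge.
Driver B against Bridge: payoffs 8, 5, 7 → best response Highway.
Driver B against Tunnel: payoffs 5, 7, 1 → best response Avenue.
Driver B against Backroad: payoffs 9, 4, 3 → best response Highway.
Mutual best responses: (Bridge, Highway).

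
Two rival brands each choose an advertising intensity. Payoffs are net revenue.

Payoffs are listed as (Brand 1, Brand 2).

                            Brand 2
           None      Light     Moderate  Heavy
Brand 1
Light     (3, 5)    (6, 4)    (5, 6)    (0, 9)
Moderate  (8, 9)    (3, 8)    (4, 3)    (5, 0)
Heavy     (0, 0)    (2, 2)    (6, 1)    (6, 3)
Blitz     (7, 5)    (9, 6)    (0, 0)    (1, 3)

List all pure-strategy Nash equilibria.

For each player, find the best response to each opponent profile; mutual best responses are the pure NE.
Brand 1 against None: payoffs 3, 8, 0, 7 → best response Moderate.
Brand 1 against Light: payoffs 6, 3, 2, 9 → best response Blitz.
Brand 1 against Moderate: payoffs 5, 4, 6, 0 → best response Heavy.
Brand 1 against Heavy: payoffs 0, 5, 6, 1 → best response Heavy.
Brand 2 against Light: payoffs 5, 4, 6, 9 → best response Heavy.
Brand 2 against Moderate: payoffs 9, 8, 3, 0 → best response None.
Brand 2 against Heavy: payoffs 0, 2, 1, 3 → best response Heavy.
Brand 2 against Blitz: payoffs 5, 6, 0, 3 → best response Light.
Mutual best responses: (Moderate, None); (Heavy, Heavy); (Blitz, Light).

The pure Nash equilibria are (Moderate, None) and (Heavy, Heavy) and (Blitz, Light).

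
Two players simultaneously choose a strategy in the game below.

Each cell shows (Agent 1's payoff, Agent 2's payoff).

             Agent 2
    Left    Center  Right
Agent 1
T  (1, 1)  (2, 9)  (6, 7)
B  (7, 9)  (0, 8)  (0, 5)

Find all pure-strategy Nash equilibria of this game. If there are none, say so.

Mark each player's best response to every combination of opponents' strategies; a profile where every player is best-responding is a pure Nash equilibrium.
Agent 1 against Left: payoffs 1, 7 → best response B.
Agent 1 against Center: payoffs 2, 0 → best response T.
Agent 1 against Right: payoffs 6, 0 → best response T.
Agent 2 against T: payoffs 1, 9, 7 → best response Center.
Agent 2 against B: payoffs 9, 8, 5 → best response Left.
Mutual best responses: (T, Center); (B, Left).

Pure-strategy Nash equilibria: (T, Center) and (B, Left)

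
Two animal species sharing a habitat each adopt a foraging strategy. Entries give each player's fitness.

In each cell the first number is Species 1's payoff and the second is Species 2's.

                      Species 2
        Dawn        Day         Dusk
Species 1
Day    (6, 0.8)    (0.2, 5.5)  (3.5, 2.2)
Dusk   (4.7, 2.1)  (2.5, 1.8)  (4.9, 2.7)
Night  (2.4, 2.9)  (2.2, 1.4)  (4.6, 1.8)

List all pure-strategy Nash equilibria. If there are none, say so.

Pure NE: (Dusk, Dusk)

Species 1 against Dawn: payoffs 6, 4.7, 2.4 → best response Day.
Species 1 against Day: payoffs 0.2, 2.5, 2.2 → best response Dusk.
Species 1 against Dusk: payoffs 3.5, 4.9, 4.6 → best response Dusk.
Species 2 against Day: payoffs 0.8, 5.5, 2.2 → best response Day.
Species 2 against Dusk: payoffs 2.1, 1.8, 2.7 → best response Dusk.
Species 2 against Night: payoffs 2.9, 1.4, 1.8 → best response Dawn.
Mutual best responses: (Dusk, Dusk).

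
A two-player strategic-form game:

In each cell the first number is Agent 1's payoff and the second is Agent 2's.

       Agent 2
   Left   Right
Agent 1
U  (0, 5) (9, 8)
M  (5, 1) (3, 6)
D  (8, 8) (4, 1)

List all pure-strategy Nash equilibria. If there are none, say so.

The pure Nash equilibria are (U, Right), (D, Left).

For each strategy profile, look for a profitable unilateral deviation.
(U, Left): Agent 1 can switch to M (0 → 5). Not NE.
(U, Right): Agent 1 gets 9, best alternative 4; Agent 2 gets 8, best alternative 5. No profitable deviation — NE.
(M, Left): Agent 1 can switch to D (5 → 8). Not NE.
(M, Right): Agent 1 can switch to U (3 → 9). Not NE.
(D, Left): Agent 1 gets 8, best alternative 5; Agent 2 gets 8, best alternative 1. No profitable deviation — NE.
(D, Right): Agent 1 can switch to U (4 → 9). Not NE.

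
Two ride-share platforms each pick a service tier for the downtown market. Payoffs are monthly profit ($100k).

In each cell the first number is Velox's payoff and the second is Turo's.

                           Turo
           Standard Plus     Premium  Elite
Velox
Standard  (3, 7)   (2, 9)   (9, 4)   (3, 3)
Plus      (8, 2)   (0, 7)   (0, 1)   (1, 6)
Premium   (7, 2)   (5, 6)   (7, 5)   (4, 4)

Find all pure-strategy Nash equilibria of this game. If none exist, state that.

For each strategy profile, look for a profitable unilateral deviation.
(Standard, Standard): Velox can switch to Plus (3 → 8). Not NE.
(Standard, Plus): Velox can switch to Premium (2 → 5). Not NE.
(Standard, Premium): Turo can switch to Standard (4 → 7). Not NE.
(Standard, Elite): Velox can switch to Premium (3 → 4). Not NE.
(Plus, Standard): Turo can switch to Plus (2 → 7). Not NE.
(Plus, Plus): Velox can switch to Standard (0 → 2). Not NE.
(Plus, Premium): Velox can switch to Standard (0 → 9). Not NE.
(Plus, Elite): Velox can switch to Standard (1 → 3). Not NE.
(Premium, Plus): Velox gets 5, best alternative 2; Turo gets 6, best alternative 5. No profitable deviation — NE.
(The remaining 3 profiles each have a profitable deviation by the same check.)

The unique pure-strategy Nash equilibrium is (Premium, Plus).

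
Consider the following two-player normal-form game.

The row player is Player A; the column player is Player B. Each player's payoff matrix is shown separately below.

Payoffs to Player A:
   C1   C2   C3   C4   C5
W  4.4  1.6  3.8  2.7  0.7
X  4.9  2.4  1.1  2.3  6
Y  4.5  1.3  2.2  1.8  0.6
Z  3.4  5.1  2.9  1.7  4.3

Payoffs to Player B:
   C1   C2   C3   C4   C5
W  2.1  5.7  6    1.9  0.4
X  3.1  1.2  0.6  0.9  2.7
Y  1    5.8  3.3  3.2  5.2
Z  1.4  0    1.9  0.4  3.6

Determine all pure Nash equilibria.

For each player, find the best response to each opponent profile; mutual best responses are the pure NE.
Player A against C1: payoffs 4.4, 4.9, 4.5, 3.4 → best response X.
Player A against C2: payoffs 1.6, 2.4, 1.3, 5.1 → best response Z.
Player A against C3: payoffs 3.8, 1.1, 2.2, 2.9 → best response W.
Player A against C4: payoffs 2.7, 2.3, 1.8, 1.7 → best response W.
Player A against C5: payoffs 0.7, 6, 0.6, 4.3 → best response X.
Player B against W: payoffs 2.1, 5.7, 6, 1.9, 0.4 → best response C3.
Player B against X: payoffs 3.1, 1.2, 0.6, 0.9, 2.7 → best response C1.
Player B against Y: payoffs 1, 5.8, 3.3, 3.2, 5.2 → best response C2.
Player B against Z: payoffs 1.4, 0, 1.9, 0.4, 3.6 → best response C5.
Mutual best responses: (W, C3); (X, C1).

Pure-strategy Nash equilibria: (W, C3) and (X, C1)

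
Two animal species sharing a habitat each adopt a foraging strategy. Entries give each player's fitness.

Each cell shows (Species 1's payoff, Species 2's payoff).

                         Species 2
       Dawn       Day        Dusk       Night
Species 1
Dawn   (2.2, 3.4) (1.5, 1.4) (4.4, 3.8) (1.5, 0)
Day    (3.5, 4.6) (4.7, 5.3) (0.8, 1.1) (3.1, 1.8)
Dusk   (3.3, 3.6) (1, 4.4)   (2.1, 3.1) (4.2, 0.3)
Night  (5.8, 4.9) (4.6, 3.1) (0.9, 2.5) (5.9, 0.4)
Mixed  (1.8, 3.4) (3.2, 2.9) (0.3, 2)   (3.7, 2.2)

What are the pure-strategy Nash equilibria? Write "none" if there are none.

Mark each player's best response to every combination of opponents' strategies; a profile where every player is best-responding is a pure Nash equilibrium.
Species 1 against Dawn: payoffs 2.2, 3.5, 3.3, 5.8, 1.8 → best response Night.
Species 1 against Day: payoffs 1.5, 4.7, 1, 4.6, 3.2 → best response Day.
Species 1 against Dusk: payoffs 4.4, 0.8, 2.1, 0.9, 0.3 → best response Dawn.
Species 1 against Night: payoffs 1.5, 3.1, 4.2, 5.9, 3.7 → best response Night.
Species 2 against Dawn: payoffs 3.4, 1.4, 3.8, 0 → best response Dusk.
Species 2 against Day: payoffs 4.6, 5.3, 1.1, 1.8 → best response Day.
Species 2 against Dusk: payoffs 3.6, 4.4, 3.1, 0.3 → best response Day.
Species 2 against Night: payoffs 4.9, 3.1, 2.5, 0.4 → best response Dawn.
Species 2 against Mixed: payoffs 3.4, 2.9, 2, 2.2 → best response Dawn.
Mutual best responses: (Dawn, Dusk); (Day, Day); (Night, Dawn).

Pure-strategy Nash equilibria: (Dawn, Dusk) and (Day, Day) and (Night, Dawn)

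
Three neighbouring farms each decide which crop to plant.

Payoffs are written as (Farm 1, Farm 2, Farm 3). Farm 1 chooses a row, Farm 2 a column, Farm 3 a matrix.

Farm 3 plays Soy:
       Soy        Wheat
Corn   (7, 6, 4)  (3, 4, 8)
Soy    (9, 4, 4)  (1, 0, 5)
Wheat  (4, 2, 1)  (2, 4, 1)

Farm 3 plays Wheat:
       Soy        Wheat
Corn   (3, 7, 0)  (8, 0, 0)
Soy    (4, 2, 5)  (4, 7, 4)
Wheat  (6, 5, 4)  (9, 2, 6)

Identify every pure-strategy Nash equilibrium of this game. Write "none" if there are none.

The unique pure-strategy Nash equilibrium is (Wheat, Soy, Wheat).

Mark each player's best response to every combination of opponents' strategies; a profile where every player is best-responding is a pure Nash equilibrium.
Farm 1 against (Soy, Soy): payoffs 7, 9, 4 → best response Soy.
Farm 1 against (Soy, Wheat): payoffs 3, 4, 6 → best response Wheat.
Farm 1 against (Wheat, Soy): payoffs 3, 1, 2 → best response Corn.
Farm 1 against (Wheat, Wheat): payoffs 8, 4, 9 → best response Wheat.
Farm 2 against (Corn, Soy): payoffs 6, 4 → best response Soy.
Farm 2 against (Corn, Wheat): payoffs 7, 0 → best response Soy.
Farm 2 against (Soy, Soy): payoffs 4, 0 → best response Soy.
Farm 2 against (Soy, Wheat): payoffs 2, 7 → best response Wheat.
Farm 2 against (Wheat, Soy): payoffs 2, 4 → best response Wheat.
Farm 2 against (Wheat, Wheat): payoffs 5, 2 → best response Soy.
Farm 3 against (Corn, Soy): payoffs 4, 0 → best response Soy.
Farm 3 against (Corn, Wheat): payoffs 8, 0 → best response Soy.
Farm 3 against (Soy, Soy): payoffs 4, 5 → best response Wheat.
Farm 3 against (Soy, Wheat): payoffs 5, 4 → best response Soy.
Farm 3 against (Wheat, Soy): payoffs 1, 4 → best response Wheat.
Farm 3 against (Wheat, Wheat): payoffs 1, 6 → best response Wheat.
Mutual best responses: (Wheat, Soy, Wheat).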